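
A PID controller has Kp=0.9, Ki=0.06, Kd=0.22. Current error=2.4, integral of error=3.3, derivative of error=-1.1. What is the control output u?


u = Kp*e + Ki*int(e) + Kd*de/dt
= 0.9*2.4 + 0.06*3.3 + 0.22*(-1.1)
= 2.16 + 0.198 + -0.242
= 2.116


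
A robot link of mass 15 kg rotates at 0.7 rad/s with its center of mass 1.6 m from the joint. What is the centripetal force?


F = m * omega^2 * r
= 15 * 0.7^2 * 1.6
= 15 * 0.49 * 1.6
= 11.76 N


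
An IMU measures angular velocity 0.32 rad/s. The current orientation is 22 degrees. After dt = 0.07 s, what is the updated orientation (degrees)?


delta_theta = w * dt = 0.32 * 0.07 = 0.0224 rad
= 1.2834 deg
theta_new = 22 + 1.2834 = 23.2834 deg


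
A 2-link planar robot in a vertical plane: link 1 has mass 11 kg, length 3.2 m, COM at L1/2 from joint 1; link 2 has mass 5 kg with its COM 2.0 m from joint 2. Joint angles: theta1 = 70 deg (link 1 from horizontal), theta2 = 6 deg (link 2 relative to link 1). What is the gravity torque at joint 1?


Horizontal distance from joint 1 to link-1 COM:
  x_c1 = (L1/2)*cos(t1) = 1.6 * 0.342 = 0.5472 m
Horizontal distance from joint 1 to link-2 COM:
  x_c2 = L1*cos(t1) + Lc2*cos(t1+t2)
       = 3.2*0.342 + 2.0*0.2419 = 1.5783 m
tau1 = m1*g*x_c1 + m2*g*x_c2
     = 11*9.81*0.5472 + 5*9.81*1.5783
     = 59.0518 + 77.416
     = 136.4678 Nm


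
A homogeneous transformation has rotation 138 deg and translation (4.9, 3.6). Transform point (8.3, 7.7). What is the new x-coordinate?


x' = cos(theta)*px - sin(theta)*py + tx
= -0.7431*8.3 - 0.6691*7.7 + 4.9
= -6.4204


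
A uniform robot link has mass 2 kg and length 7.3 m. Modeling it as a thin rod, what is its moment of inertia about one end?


I = (1/3) * m * L^2
= (1/3) * 2 * 7.3^2
= 0.333333 * 2 * 53.29
= 35.5267 kg*m^2


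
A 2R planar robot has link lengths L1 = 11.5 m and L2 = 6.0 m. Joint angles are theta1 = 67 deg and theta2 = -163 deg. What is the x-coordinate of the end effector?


Convert angles to radians: theta1 = 1.1694, theta2 = -2.8449
x = L1*cos(theta1) + L2*cos(theta1+theta2)
x = 4.4934 + -0.6272
x = 3.8662


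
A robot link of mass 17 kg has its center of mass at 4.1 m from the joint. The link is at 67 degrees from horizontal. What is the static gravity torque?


tau = m*g*L*cos(angle)
= 17 * 9.81 * 4.1 * cos(67 deg)
= 17 * 9.81 * 4.1 * 0.3907
= 267.1651 Nm


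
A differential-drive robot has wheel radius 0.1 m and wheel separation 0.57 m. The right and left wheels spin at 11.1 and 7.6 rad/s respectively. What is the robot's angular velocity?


vR = r*wR = 0.1*11.1 = 1.11 m/s
vL = r*wL = 0.1*7.6 = 0.76 m/s
v = (vR+vL)/2 = 0.935 m/s
omega = (vR-vL)/L = 0.614 rad/s
angular velocity = 0.614 rad/s


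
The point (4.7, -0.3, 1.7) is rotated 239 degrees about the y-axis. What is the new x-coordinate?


Rotation about y-axis: x' = x*cos(theta) + z*sin(theta)
= 4.7 * -0.515 + 1.7 * -0.8572
= -3.8779


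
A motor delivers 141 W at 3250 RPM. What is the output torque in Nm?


omega = 3250 * 2*pi/60 = 340.3392 rad/s
tau = P / omega = 141 / 340.3392
= 0.4143 Nm


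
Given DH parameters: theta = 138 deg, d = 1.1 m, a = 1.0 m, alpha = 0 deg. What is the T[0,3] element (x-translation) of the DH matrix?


T[0,3] = a * cos(theta)
= 1.0 * cos(138 deg)
= 1.0 * -0.7431
= -0.7431


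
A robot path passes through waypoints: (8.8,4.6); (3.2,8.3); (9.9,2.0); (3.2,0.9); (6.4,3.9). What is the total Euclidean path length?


Segment lengths:
  seg1 = sqrt((-5.6)^2 + (3.7)^2) = 6.7119
  seg2 = sqrt((6.7)^2 + (-6.3)^2) = 9.1967
  seg3 = sqrt((-6.7)^2 + (-1.1)^2) = 6.7897
  seg4 = sqrt((3.2)^2 + (3.0)^2) = 4.3863
Total = 27.0847


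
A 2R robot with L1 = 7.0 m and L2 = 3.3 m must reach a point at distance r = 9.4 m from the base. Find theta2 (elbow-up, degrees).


cos(theta2) = (r^2 - L1^2 - L2^2) / (2*L1*L2)
cos(theta2) = (88.36 - 49.0 - 10.89) / 46.2
cos(theta2) = 0.616234
theta2 = 51.9584 degrees


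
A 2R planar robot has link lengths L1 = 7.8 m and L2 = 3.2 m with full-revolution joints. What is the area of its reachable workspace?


r_max = L1 + L2 = 11.0 m
r_min = |L1 - L2| = 4.6 m
Area = pi*(r_max^2 - r_min^2)
= pi*(121.0 - 21.16)
= pi * 99.84
= 313.6566 m^2


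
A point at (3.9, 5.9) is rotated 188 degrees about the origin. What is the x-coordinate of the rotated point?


x' = x*cos(theta) - y*sin(theta)
cos(188 deg) = -0.9903, sin(188 deg) = -0.1392
x' = 3.9 * -0.9903 - 5.9 * -0.1392
= -3.862 - -0.8211
= -3.0409


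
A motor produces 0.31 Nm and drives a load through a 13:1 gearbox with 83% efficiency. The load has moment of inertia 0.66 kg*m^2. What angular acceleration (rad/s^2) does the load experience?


tau_out = tau_motor * N * eta
= 0.31 * 13 * 0.83 = 3.3449 Nm
alpha = tau_out / I = 3.3449 / 0.66
= 5.068 rad/s^2


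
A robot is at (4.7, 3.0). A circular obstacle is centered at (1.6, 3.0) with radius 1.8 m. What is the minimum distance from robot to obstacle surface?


center_dist = sqrt((4.7-1.6)^2 + (3.0-3.0)^2)
= sqrt(9.61 + 0.0)
= 3.1
min_dist = center_dist - radius = 3.1 - 1.8 = 1.3 m


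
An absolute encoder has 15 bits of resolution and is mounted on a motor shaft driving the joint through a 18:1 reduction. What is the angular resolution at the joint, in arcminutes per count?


counts = 2^15 = 32768
effective counts at joint = 32768 * 18 = 589824
resolution = 360*60 / 589824
= 0.0366 arcmin/count


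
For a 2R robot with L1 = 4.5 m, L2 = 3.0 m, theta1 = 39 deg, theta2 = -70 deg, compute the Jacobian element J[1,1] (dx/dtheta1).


J[1,1] = -L1*sin(t1) - L2*sin(t1+t2)
= -4.5*sin(39) - 3.0*sin(-31)
= -1.2868


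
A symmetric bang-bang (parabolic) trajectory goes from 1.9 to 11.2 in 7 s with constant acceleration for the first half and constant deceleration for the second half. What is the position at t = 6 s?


Symmetric rest-to-rest: each phase covers (pf-p0)/2 in time T/2. 0.5*a*(T/2)^2 = (pf-p0)/2 => a = 4*(pf-p0)/T^2
a = 4*(11.2-1.9)/7^2 = 0.7592
t = 6 is in the deceleration phase (t > T/2).
p = pf - 0.5*a*(T-t)^2 = 11.2 - 0.5*0.7592*1^2
= 10.8204


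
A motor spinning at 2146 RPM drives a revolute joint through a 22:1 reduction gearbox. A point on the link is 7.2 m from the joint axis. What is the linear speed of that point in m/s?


omega_motor = 2146 * 2*pi/60 = 224.7286 rad/s
omega_joint = omega_motor / 22 = 10.2149 rad/s
v = omega_joint * r = 10.2149 * 7.2
= 73.5475 m/s


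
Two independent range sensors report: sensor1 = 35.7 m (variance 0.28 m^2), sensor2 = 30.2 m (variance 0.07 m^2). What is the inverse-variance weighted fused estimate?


w1 = (1/var1) / (1/var1 + 1/var2)
   = 3.5714 / (3.5714 + 14.2857) = 0.2
w2 = 1 - w1 = 0.8
fused = w1*s1 + w2*s2 = 7.14 + 24.16
= 31.3 m


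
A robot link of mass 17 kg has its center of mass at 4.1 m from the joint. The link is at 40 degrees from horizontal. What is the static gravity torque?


tau = m*g*L*cos(angle)
= 17 * 9.81 * 4.1 * cos(40 deg)
= 17 * 9.81 * 4.1 * 0.766
= 523.7883 Nm


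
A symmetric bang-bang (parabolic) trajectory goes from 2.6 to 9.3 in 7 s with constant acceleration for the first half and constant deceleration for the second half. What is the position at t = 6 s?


Symmetric rest-to-rest: each phase covers (pf-p0)/2 in time T/2. 0.5*a*(T/2)^2 = (pf-p0)/2 => a = 4*(pf-p0)/T^2
a = 4*(9.3-2.6)/7^2 = 0.5469
t = 6 is in the deceleration phase (t > T/2).
p = pf - 0.5*a*(T-t)^2 = 9.3 - 0.5*0.5469*1^2
= 9.0265


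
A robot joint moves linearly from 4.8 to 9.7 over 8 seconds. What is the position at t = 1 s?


s = t/T = 1/8 = 0.125
p(t) = p0 + (pf-p0)*s
= 4.8 + (9.7 - 4.8) * 0.125
= 5.4125


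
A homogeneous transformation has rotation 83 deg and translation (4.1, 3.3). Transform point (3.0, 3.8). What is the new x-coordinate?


x' = cos(theta)*px - sin(theta)*py + tx
= 0.1219*3.0 - 0.9925*3.8 + 4.1
= 0.6939


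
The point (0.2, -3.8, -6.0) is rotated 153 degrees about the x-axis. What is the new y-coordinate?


Rotation about x-axis: y' = y*cos(theta) - z*sin(theta)
= -3.8 * -0.891 - -6.0 * 0.454
= 6.1098


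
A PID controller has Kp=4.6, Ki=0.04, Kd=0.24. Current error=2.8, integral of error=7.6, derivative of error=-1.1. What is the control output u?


u = Kp*e + Ki*int(e) + Kd*de/dt
= 4.6*2.8 + 0.04*7.6 + 0.24*(-1.1)
= 12.88 + 0.304 + -0.264
= 12.92


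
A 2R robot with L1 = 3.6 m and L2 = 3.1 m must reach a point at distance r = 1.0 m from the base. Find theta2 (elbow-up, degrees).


cos(theta2) = (r^2 - L1^2 - L2^2) / (2*L1*L2)
cos(theta2) = (1.0 - 12.96 - 9.61) / 22.32
cos(theta2) = -0.966398
theta2 = 165.1049 degrees


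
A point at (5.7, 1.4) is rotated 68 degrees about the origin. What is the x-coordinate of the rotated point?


x' = x*cos(theta) - y*sin(theta)
cos(68 deg) = 0.3746, sin(68 deg) = 0.9272
x' = 5.7 * 0.3746 - 1.4 * 0.9272
= 2.1353 - 1.2981
= 0.8372


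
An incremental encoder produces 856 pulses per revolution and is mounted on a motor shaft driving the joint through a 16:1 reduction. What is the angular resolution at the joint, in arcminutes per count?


counts per rev = 856
effective counts at joint = 856 * 16 = 13696
resolution = 360*60 / 13696
= 1.5771 arcmin/count


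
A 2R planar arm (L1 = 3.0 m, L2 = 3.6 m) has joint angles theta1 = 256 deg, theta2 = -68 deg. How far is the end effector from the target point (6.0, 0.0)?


End effector via forward kinematics:
x = L1*cos(t1) + L2*cos(t1+t2) = -4.2907
y = L1*sin(t1) + L2*sin(t1+t2) = -3.4119
Distance to target:
d = sqrt((6.0 - -4.2907)^2 + (0.0 - -3.4119)^2)
= sqrt(105.8991 + 11.6411)
= 10.8416 m


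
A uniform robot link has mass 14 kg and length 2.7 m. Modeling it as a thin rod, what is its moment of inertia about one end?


I = (1/3) * m * L^2
= (1/3) * 14 * 2.7^2
= 0.333333 * 14 * 7.29
= 34.02 kg*m^2


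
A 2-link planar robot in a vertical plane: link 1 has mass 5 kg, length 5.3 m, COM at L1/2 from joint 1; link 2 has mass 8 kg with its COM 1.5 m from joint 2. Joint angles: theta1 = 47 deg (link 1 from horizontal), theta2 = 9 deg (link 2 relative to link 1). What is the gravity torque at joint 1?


Horizontal distance from joint 1 to link-1 COM:
  x_c1 = (L1/2)*cos(t1) = 2.65 * 0.682 = 1.8073 m
Horizontal distance from joint 1 to link-2 COM:
  x_c2 = L1*cos(t1) + Lc2*cos(t1+t2)
       = 5.3*0.682 + 1.5*0.5592 = 4.4534 m
tau1 = m1*g*x_c1 + m2*g*x_c2
     = 5*9.81*1.8073 + 8*9.81*4.4534
     = 88.6479 + 349.5013
     = 438.1492 Nm


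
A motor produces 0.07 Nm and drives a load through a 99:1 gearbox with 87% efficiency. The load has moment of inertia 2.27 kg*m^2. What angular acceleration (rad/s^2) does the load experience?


tau_out = tau_motor * N * eta
= 0.07 * 99 * 0.87 = 6.0291 Nm
alpha = tau_out / I = 6.0291 / 2.27
= 2.656 rad/s^2


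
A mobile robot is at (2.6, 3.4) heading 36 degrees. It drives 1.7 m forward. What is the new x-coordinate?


x_new = x0 + d*cos(theta)
= 2.6 + 1.7*cos(36)
= 2.6 + 1.3753
= 3.9753


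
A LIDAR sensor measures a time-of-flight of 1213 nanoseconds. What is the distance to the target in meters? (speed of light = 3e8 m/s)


tof = 1213 ns = 1.213e-06 s
dist = c * tof / 2
= 3e8 * 1.213e-06 / 2
= 181.95 m


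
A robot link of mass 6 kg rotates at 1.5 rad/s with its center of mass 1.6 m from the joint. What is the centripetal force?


F = m * omega^2 * r
= 6 * 1.5^2 * 1.6
= 6 * 2.25 * 1.6
= 21.6 N


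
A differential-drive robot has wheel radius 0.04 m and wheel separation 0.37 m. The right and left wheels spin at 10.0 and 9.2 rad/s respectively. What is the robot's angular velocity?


vR = r*wR = 0.04*10.0 = 0.4 m/s
vL = r*wL = 0.04*9.2 = 0.368 m/s
v = (vR+vL)/2 = 0.384 m/s
omega = (vR-vL)/L = 0.0865 rad/s
angular velocity = 0.0865 rad/s


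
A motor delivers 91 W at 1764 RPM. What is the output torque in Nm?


omega = 1764 * 2*pi/60 = 184.7256 rad/s
tau = P / omega = 91 / 184.7256
= 0.4926 Nm


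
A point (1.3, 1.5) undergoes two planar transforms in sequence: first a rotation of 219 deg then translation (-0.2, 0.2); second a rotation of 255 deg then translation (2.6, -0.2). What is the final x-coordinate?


After transform 1:
x1 = cos(219)*1.3 - sin(219)*1.5 + -0.2 = -0.2663
y1 = sin(219)*1.3 + cos(219)*1.5 + 0.2 = -1.7838
After transform 2:
x2 = cos(255)*-0.2663 - sin(255)*-1.7838 + 2.6
= 0.9459


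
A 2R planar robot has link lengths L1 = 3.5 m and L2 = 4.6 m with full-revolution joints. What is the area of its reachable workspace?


r_max = L1 + L2 = 8.1 m
r_min = |L1 - L2| = 1.1 m
Area = pi*(r_max^2 - r_min^2)
= pi*(65.61 - 1.21)
= pi * 64.4
= 202.3186 m^2


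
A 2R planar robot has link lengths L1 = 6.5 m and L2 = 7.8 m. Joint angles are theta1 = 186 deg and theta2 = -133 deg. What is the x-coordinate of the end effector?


Convert angles to radians: theta1 = 3.2463, theta2 = -2.3213
x = L1*cos(theta1) + L2*cos(theta1+theta2)
x = -6.4644 + 4.6942
x = -1.7702


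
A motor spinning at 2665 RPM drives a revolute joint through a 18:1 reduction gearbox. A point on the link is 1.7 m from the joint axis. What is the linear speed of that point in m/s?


omega_motor = 2665 * 2*pi/60 = 279.0781 rad/s
omega_joint = omega_motor / 18 = 15.5043 rad/s
v = omega_joint * r = 15.5043 * 1.7
= 26.3574 m/s


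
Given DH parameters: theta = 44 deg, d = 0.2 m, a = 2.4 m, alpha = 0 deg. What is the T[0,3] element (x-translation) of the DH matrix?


T[0,3] = a * cos(theta)
= 2.4 * cos(44 deg)
= 2.4 * 0.7193
= 1.7264


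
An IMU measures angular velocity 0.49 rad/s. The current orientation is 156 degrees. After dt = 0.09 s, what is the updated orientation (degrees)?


delta_theta = w * dt = 0.49 * 0.09 = 0.0441 rad
= 2.5267 deg
theta_new = 156 + 2.5267 = 158.5267 deg


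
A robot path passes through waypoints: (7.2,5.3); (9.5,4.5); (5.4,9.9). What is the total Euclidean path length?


Segment lengths:
  seg1 = sqrt((2.3)^2 + (-0.8)^2) = 2.4352
  seg2 = sqrt((-4.1)^2 + (5.4)^2) = 6.7801
Total = 9.2153


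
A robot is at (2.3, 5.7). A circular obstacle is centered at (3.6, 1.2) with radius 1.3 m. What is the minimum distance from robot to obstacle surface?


center_dist = sqrt((2.3-3.6)^2 + (5.7-1.2)^2)
= sqrt(1.69 + 20.25)
= 4.684
min_dist = center_dist - radius = 4.684 - 1.3 = 3.384 m


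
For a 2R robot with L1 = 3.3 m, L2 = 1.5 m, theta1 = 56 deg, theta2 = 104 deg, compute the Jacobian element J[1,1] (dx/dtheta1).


J[1,1] = -L1*sin(t1) - L2*sin(t1+t2)
= -3.3*sin(56) - 1.5*sin(160)
= -3.2489


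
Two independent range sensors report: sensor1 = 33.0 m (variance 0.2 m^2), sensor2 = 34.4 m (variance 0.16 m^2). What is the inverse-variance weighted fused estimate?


w1 = (1/var1) / (1/var1 + 1/var2)
   = 5.0 / (5.0 + 6.25) = 0.4444
w2 = 1 - w1 = 0.5556
fused = w1*s1 + w2*s2 = 14.6667 + 19.1111
= 33.7778 m


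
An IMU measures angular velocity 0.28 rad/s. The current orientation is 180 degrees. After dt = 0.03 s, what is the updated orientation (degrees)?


delta_theta = w * dt = 0.28 * 0.03 = 0.0084 rad
= 0.4813 deg
theta_new = 180 + 0.4813 = 180.4813 deg


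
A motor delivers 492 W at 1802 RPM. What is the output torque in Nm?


omega = 1802 * 2*pi/60 = 188.705 rad/s
tau = P / omega = 492 / 188.705
= 2.6072 Nm


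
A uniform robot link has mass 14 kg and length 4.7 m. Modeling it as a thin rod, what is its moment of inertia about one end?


I = (1/3) * m * L^2
= (1/3) * 14 * 4.7^2
= 0.333333 * 14 * 22.09
= 103.0867 kg*m^2


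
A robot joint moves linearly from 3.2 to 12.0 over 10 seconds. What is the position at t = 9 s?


s = t/T = 9/10 = 0.9
p(t) = p0 + (pf-p0)*s
= 3.2 + (12.0 - 3.2) * 0.9
= 11.12


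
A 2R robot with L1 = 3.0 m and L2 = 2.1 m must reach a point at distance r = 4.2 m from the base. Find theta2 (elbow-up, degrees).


cos(theta2) = (r^2 - L1^2 - L2^2) / (2*L1*L2)
cos(theta2) = (17.64 - 9.0 - 4.41) / 12.6
cos(theta2) = 0.335714
theta2 = 70.384 degrees


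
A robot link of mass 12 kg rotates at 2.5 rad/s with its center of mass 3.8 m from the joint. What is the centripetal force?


F = m * omega^2 * r
= 12 * 2.5^2 * 3.8
= 12 * 6.25 * 3.8
= 285.0 N


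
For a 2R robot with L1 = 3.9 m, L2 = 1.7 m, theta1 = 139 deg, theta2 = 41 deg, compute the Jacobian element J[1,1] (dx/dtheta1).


J[1,1] = -L1*sin(t1) - L2*sin(t1+t2)
= -3.9*sin(139) - 1.7*sin(180)
= -2.5586


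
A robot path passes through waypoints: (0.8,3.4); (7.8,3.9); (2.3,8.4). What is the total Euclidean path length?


Segment lengths:
  seg1 = sqrt((7.0)^2 + (0.5)^2) = 7.0178
  seg2 = sqrt((-5.5)^2 + (4.5)^2) = 7.1063
Total = 14.1242


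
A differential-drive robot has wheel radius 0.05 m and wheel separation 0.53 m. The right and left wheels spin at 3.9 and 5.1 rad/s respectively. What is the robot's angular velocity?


vR = r*wR = 0.05*3.9 = 0.195 m/s
vL = r*wL = 0.05*5.1 = 0.255 m/s
v = (vR+vL)/2 = 0.225 m/s
omega = (vR-vL)/L = -0.1132 rad/s
angular velocity = -0.1132 rad/s


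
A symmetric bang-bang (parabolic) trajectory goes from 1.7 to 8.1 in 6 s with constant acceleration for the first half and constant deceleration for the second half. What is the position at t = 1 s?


Symmetric rest-to-rest: each phase covers (pf-p0)/2 in time T/2. 0.5*a*(T/2)^2 = (pf-p0)/2 => a = 4*(pf-p0)/T^2
a = 4*(8.1-1.7)/6^2 = 0.7111
t = 1 is in the acceleration phase (t <= T/2).
p = p0 + 0.5*a*t^2 = 1.7 + 0.5*0.7111*1^2
= 2.0556


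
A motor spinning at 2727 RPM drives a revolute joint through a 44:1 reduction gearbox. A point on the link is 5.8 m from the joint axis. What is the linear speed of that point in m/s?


omega_motor = 2727 * 2*pi/60 = 285.5708 rad/s
omega_joint = omega_motor / 44 = 6.4902 rad/s
v = omega_joint * r = 6.4902 * 5.8
= 37.6434 m/s


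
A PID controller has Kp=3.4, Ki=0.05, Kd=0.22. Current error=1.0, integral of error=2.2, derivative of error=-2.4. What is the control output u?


u = Kp*e + Ki*int(e) + Kd*de/dt
= 3.4*1.0 + 0.05*2.2 + 0.22*(-2.4)
= 3.4 + 0.11 + -0.528
= 2.982


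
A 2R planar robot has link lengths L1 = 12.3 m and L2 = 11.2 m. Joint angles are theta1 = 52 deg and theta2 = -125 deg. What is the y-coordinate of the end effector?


Convert angles to radians: theta1 = 0.9076, theta2 = -2.1817
y = L1*sin(theta1) + L2*sin(theta1+theta2)
y = 9.6925 + -10.7106
y = -1.0181


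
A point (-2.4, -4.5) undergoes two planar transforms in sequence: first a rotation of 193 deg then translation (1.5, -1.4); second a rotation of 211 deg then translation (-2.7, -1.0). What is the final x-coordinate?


After transform 1:
x1 = cos(193)*-2.4 - sin(193)*-4.5 + 1.5 = 2.8262
y1 = sin(193)*-2.4 + cos(193)*-4.5 + -1.4 = 3.5245
After transform 2:
x2 = cos(211)*2.8262 - sin(211)*3.5245 + -2.7
= -3.3073


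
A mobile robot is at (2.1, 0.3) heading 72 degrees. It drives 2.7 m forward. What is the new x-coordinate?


x_new = x0 + d*cos(theta)
= 2.1 + 2.7*cos(72)
= 2.1 + 0.8343
= 2.9343


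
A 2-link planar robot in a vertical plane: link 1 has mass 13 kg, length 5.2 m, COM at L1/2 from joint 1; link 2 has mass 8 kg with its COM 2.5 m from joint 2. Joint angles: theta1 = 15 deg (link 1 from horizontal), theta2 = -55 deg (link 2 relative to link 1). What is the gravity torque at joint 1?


Horizontal distance from joint 1 to link-1 COM:
  x_c1 = (L1/2)*cos(t1) = 2.6 * 0.9659 = 2.5114 m
Horizontal distance from joint 1 to link-2 COM:
  x_c2 = L1*cos(t1) + Lc2*cos(t1+t2)
       = 5.2*0.9659 + 2.5*0.766 = 6.9379 m
tau1 = m1*g*x_c1 + m2*g*x_c2
     = 13*9.81*2.5114 + 8*9.81*6.9379
     = 320.2798 + 544.4884
     = 864.7681 Nm


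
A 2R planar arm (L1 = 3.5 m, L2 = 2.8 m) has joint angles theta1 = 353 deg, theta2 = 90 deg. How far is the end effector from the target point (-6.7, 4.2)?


End effector via forward kinematics:
x = L1*cos(t1) + L2*cos(t1+t2) = 3.8151
y = L1*sin(t1) + L2*sin(t1+t2) = 2.3526
Distance to target:
d = sqrt((-6.7 - 3.8151)^2 + (4.2 - 2.3526)^2)
= sqrt(110.5683 + 3.4129)
= 10.6762 m


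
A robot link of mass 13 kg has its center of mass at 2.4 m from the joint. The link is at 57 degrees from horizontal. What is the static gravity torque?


tau = m*g*L*cos(angle)
= 13 * 9.81 * 2.4 * cos(57 deg)
= 13 * 9.81 * 2.4 * 0.5446
= 166.6988 Nm


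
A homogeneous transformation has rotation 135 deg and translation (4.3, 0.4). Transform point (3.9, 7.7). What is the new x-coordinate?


x' = cos(theta)*px - sin(theta)*py + tx
= -0.7071*3.9 - 0.7071*7.7 + 4.3
= -3.9024


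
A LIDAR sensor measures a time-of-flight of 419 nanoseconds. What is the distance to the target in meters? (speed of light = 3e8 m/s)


tof = 419 ns = 4.19e-07 s
dist = c * tof / 2
= 3e8 * 4.19e-07 / 2
= 62.85 m


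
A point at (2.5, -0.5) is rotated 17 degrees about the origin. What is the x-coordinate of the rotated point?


x' = x*cos(theta) - y*sin(theta)
cos(17 deg) = 0.9563, sin(17 deg) = 0.2924
x' = 2.5 * 0.9563 - -0.5 * 0.2924
= 2.3908 - -0.1462
= 2.5369


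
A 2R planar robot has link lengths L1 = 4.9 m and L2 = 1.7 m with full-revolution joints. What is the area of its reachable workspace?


r_max = L1 + L2 = 6.6 m
r_min = |L1 - L2| = 3.2 m
Area = pi*(r_max^2 - r_min^2)
= pi*(43.56 - 10.24)
= pi * 33.32
= 104.6779 m^2


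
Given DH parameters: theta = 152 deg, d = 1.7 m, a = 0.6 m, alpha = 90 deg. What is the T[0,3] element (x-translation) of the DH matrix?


T[0,3] = a * cos(theta)
= 0.6 * cos(152 deg)
= 0.6 * -0.8829
= -0.5298


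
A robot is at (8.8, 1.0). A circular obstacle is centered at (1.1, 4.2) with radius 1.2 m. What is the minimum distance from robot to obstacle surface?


center_dist = sqrt((8.8-1.1)^2 + (1.0-4.2)^2)
= sqrt(59.29 + 10.24)
= 8.3385
min_dist = center_dist - radius = 8.3385 - 1.2 = 7.1385 m


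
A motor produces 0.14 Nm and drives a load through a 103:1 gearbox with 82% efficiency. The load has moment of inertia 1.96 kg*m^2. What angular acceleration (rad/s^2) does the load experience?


tau_out = tau_motor * N * eta
= 0.14 * 103 * 0.82 = 11.8244 Nm
alpha = tau_out / I = 11.8244 / 1.96
= 6.0329 rad/s^2


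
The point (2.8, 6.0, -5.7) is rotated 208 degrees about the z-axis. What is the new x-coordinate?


Rotation about z-axis: x' = x*cos(theta) - y*sin(theta)
= 2.8 * -0.8829 - 6.0 * -0.4695
= 0.3446


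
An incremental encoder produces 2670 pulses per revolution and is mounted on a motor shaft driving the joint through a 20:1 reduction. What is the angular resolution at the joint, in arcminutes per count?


counts per rev = 2670
effective counts at joint = 2670 * 20 = 53400
resolution = 360*60 / 53400
= 0.4045 arcmin/count


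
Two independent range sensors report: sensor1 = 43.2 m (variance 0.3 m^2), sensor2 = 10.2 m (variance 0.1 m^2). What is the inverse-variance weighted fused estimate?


w1 = (1/var1) / (1/var1 + 1/var2)
   = 3.3333 / (3.3333 + 10.0) = 0.25
w2 = 1 - w1 = 0.75
fused = w1*s1 + w2*s2 = 10.8 + 7.65
= 18.45 m


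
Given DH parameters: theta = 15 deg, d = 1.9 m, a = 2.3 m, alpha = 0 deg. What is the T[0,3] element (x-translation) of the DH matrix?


T[0,3] = a * cos(theta)
= 2.3 * cos(15 deg)
= 2.3 * 0.9659
= 2.2216


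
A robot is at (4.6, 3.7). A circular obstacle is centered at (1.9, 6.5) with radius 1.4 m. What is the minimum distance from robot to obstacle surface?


center_dist = sqrt((4.6-1.9)^2 + (3.7-6.5)^2)
= sqrt(7.29 + 7.84)
= 3.8897
min_dist = center_dist - radius = 3.8897 - 1.4 = 2.4897 m


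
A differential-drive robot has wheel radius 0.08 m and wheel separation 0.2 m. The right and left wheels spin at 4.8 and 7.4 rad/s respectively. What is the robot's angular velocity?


vR = r*wR = 0.08*4.8 = 0.384 m/s
vL = r*wL = 0.08*7.4 = 0.592 m/s
v = (vR+vL)/2 = 0.488 m/s
omega = (vR-vL)/L = -1.04 rad/s
angular velocity = -1.04 rad/s


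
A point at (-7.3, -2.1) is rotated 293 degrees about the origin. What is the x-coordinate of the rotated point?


x' = x*cos(theta) - y*sin(theta)
cos(293 deg) = 0.3907, sin(293 deg) = -0.9205
x' = -7.3 * 0.3907 - -2.1 * -0.9205
= -2.8523 - 1.9331
= -4.7854


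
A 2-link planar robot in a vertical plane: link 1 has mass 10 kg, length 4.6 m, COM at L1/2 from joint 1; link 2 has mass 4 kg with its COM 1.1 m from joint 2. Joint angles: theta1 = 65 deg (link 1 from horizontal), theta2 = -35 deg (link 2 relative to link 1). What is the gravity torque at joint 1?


Horizontal distance from joint 1 to link-1 COM:
  x_c1 = (L1/2)*cos(t1) = 2.3 * 0.4226 = 0.972 m
Horizontal distance from joint 1 to link-2 COM:
  x_c2 = L1*cos(t1) + Lc2*cos(t1+t2)
       = 4.6*0.4226 + 1.1*0.866 = 2.8967 m
tau1 = m1*g*x_c1 + m2*g*x_c2
     = 10*9.81*0.972 + 4*9.81*2.8967
     = 95.3554 + 113.6654
     = 209.0208 Nm


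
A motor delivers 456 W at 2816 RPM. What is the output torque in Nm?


omega = 2816 * 2*pi/60 = 294.8908 rad/s
tau = P / omega = 456 / 294.8908
= 1.5463 Nm


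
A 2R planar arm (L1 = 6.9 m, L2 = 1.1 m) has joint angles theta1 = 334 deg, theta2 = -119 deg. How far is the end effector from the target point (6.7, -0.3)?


End effector via forward kinematics:
x = L1*cos(t1) + L2*cos(t1+t2) = 5.3006
y = L1*sin(t1) + L2*sin(t1+t2) = -3.6557
Distance to target:
d = sqrt((6.7 - 5.3006)^2 + (-0.3 - -3.6557)^2)
= sqrt(1.9583 + 11.2607)
= 3.6358 m


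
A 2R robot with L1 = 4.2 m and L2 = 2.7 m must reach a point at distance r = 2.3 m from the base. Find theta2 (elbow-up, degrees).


cos(theta2) = (r^2 - L1^2 - L2^2) / (2*L1*L2)
cos(theta2) = (5.29 - 17.64 - 7.29) / 22.68
cos(theta2) = -0.865961
theta2 = 149.9926 degrees


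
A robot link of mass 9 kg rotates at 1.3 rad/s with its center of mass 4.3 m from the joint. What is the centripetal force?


F = m * omega^2 * r
= 9 * 1.3^2 * 4.3
= 9 * 1.69 * 4.3
= 65.403 N


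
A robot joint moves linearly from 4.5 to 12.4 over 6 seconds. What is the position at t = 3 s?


s = t/T = 3/6 = 0.5
p(t) = p0 + (pf-p0)*s
= 4.5 + (12.4 - 4.5) * 0.5
= 8.45


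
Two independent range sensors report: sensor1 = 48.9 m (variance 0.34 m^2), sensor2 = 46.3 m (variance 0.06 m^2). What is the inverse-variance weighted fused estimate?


w1 = (1/var1) / (1/var1 + 1/var2)
   = 2.9412 / (2.9412 + 16.6667) = 0.15
w2 = 1 - w1 = 0.85
fused = w1*s1 + w2*s2 = 7.335 + 39.355
= 46.69 m


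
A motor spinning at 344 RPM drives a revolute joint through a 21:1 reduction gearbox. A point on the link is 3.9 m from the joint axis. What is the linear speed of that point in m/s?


omega_motor = 344 * 2*pi/60 = 36.0236 rad/s
omega_joint = omega_motor / 21 = 1.7154 rad/s
v = omega_joint * r = 1.7154 * 3.9
= 6.6901 m/s


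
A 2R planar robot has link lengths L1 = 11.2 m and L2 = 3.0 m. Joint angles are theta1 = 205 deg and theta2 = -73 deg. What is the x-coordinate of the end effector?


Convert angles to radians: theta1 = 3.5779, theta2 = -1.2741
x = L1*cos(theta1) + L2*cos(theta1+theta2)
x = -10.1506 + -2.0074
x = -12.158


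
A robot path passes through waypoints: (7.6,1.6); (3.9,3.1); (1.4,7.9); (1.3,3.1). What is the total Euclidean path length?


Segment lengths:
  seg1 = sqrt((-3.7)^2 + (1.5)^2) = 3.9925
  seg2 = sqrt((-2.5)^2 + (4.8)^2) = 5.412
  seg3 = sqrt((-0.1)^2 + (-4.8)^2) = 4.801
Total = 14.2056


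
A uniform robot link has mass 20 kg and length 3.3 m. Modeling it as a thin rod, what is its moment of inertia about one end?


I = (1/3) * m * L^2
= (1/3) * 20 * 3.3^2
= 0.333333 * 20 * 10.89
= 72.6 kg*m^2


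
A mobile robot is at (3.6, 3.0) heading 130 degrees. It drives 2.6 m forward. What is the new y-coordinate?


y_new = y0 + d*sin(theta)
= 3.0 + 2.6*sin(130)
= 3.0 + 1.9917
= 4.9917


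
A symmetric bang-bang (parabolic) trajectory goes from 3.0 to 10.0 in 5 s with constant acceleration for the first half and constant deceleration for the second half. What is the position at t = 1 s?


Symmetric rest-to-rest: each phase covers (pf-p0)/2 in time T/2. 0.5*a*(T/2)^2 = (pf-p0)/2 => a = 4*(pf-p0)/T^2
a = 4*(10.0-3.0)/5^2 = 1.12
t = 1 is in the acceleration phase (t <= T/2).
p = p0 + 0.5*a*t^2 = 3.0 + 0.5*1.12*1^2
= 3.56


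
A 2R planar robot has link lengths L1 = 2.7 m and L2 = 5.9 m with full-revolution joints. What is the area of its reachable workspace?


r_max = L1 + L2 = 8.6 m
r_min = |L1 - L2| = 3.2 m
Area = pi*(r_max^2 - r_min^2)
= pi*(73.96 - 10.24)
= pi * 63.72
= 200.1823 m^2


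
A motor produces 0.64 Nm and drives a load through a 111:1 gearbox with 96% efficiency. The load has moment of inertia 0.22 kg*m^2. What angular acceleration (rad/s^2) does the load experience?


tau_out = tau_motor * N * eta
= 0.64 * 111 * 0.96 = 68.1984 Nm
alpha = tau_out / I = 68.1984 / 0.22
= 309.9927 rad/s^2


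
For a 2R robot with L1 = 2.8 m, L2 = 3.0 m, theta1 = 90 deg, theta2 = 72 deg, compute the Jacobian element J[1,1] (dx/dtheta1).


J[1,1] = -L1*sin(t1) - L2*sin(t1+t2)
= -2.8*sin(90) - 3.0*sin(162)
= -3.7271


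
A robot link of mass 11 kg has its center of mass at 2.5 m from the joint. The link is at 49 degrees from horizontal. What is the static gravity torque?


tau = m*g*L*cos(angle)
= 11 * 9.81 * 2.5 * cos(49 deg)
= 11 * 9.81 * 2.5 * 0.6561
= 176.9883 Nm


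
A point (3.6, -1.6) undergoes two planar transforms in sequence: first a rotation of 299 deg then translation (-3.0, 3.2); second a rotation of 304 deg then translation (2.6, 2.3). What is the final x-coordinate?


After transform 1:
x1 = cos(299)*3.6 - sin(299)*-1.6 + -3.0 = -2.6541
y1 = sin(299)*3.6 + cos(299)*-1.6 + 3.2 = -0.7243
After transform 2:
x2 = cos(304)*-2.6541 - sin(304)*-0.7243 + 2.6
= 0.5154


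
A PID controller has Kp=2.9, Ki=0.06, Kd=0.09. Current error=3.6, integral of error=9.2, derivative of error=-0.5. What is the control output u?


u = Kp*e + Ki*int(e) + Kd*de/dt
= 2.9*3.6 + 0.06*9.2 + 0.09*(-0.5)
= 10.44 + 0.552 + -0.045
= 10.947


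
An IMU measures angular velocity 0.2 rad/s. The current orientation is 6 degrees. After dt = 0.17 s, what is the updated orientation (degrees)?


delta_theta = w * dt = 0.2 * 0.17 = 0.034 rad
= 1.9481 deg
theta_new = 6 + 1.9481 = 7.9481 deg


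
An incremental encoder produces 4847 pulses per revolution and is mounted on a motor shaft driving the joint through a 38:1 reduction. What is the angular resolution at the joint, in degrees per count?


counts per rev = 4847
effective counts at joint = 4847 * 38 = 184186
resolution = 360 / 184186
= 0.002 deg/count


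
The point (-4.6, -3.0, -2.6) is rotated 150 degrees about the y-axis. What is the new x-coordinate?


Rotation about y-axis: x' = x*cos(theta) + z*sin(theta)
= -4.6 * -0.866 + -2.6 * 0.5
= 2.6837


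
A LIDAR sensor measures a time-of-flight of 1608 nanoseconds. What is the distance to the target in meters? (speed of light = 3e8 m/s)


tof = 1608 ns = 1.608e-06 s
dist = c * tof / 2
= 3e8 * 1.608e-06 / 2
= 241.2 m


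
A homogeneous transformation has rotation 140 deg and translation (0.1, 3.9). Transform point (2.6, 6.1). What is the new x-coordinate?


x' = cos(theta)*px - sin(theta)*py + tx
= -0.766*2.6 - 0.6428*6.1 + 0.1
= -5.8127


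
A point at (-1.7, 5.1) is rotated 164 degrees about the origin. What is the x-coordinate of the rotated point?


x' = x*cos(theta) - y*sin(theta)
cos(164 deg) = -0.9613, sin(164 deg) = 0.2756
x' = -1.7 * -0.9613 - 5.1 * 0.2756
= 1.6341 - 1.4058
= 0.2284


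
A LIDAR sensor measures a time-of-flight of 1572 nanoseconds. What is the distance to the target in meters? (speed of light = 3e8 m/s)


tof = 1572 ns = 1.572e-06 s
dist = c * tof / 2
= 3e8 * 1.572e-06 / 2
= 235.8 m


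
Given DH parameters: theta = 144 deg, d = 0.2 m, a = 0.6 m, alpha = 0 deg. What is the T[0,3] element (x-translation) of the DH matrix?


T[0,3] = a * cos(theta)
= 0.6 * cos(144 deg)
= 0.6 * -0.809
= -0.4854


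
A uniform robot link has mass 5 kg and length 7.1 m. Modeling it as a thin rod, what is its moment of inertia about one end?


I = (1/3) * m * L^2
= (1/3) * 5 * 7.1^2
= 0.333333 * 5 * 50.41
= 84.0167 kg*m^2


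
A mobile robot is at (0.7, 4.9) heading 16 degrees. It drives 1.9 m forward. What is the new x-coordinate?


x_new = x0 + d*cos(theta)
= 0.7 + 1.9*cos(16)
= 0.7 + 1.8264
= 2.5264


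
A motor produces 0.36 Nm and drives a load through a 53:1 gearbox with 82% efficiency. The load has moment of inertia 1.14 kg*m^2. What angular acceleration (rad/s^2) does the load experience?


tau_out = tau_motor * N * eta
= 0.36 * 53 * 0.82 = 15.6456 Nm
alpha = tau_out / I = 15.6456 / 1.14
= 13.7242 rad/s^2


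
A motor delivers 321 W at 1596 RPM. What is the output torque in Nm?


omega = 1596 * 2*pi/60 = 167.1327 rad/s
tau = P / omega = 321 / 167.1327
= 1.9206 Nm


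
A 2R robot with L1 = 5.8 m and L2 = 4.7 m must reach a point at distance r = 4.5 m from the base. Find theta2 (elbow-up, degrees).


cos(theta2) = (r^2 - L1^2 - L2^2) / (2*L1*L2)
cos(theta2) = (20.25 - 33.64 - 22.09) / 54.52
cos(theta2) = -0.65077
theta2 = 130.5997 degrees


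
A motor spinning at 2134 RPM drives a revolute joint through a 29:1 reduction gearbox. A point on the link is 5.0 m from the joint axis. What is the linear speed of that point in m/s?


omega_motor = 2134 * 2*pi/60 = 223.472 rad/s
omega_joint = omega_motor / 29 = 7.7059 rad/s
v = omega_joint * r = 7.7059 * 5.0
= 38.5296 m/s


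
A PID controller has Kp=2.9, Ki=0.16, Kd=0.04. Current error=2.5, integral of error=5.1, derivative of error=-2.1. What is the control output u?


u = Kp*e + Ki*int(e) + Kd*de/dt
= 2.9*2.5 + 0.16*5.1 + 0.04*(-2.1)
= 7.25 + 0.816 + -0.084
= 7.982


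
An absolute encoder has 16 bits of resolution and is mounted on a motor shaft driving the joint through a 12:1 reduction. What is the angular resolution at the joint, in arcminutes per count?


counts = 2^16 = 65536
effective counts at joint = 65536 * 12 = 786432
resolution = 360*60 / 786432
= 0.0275 arcmin/count


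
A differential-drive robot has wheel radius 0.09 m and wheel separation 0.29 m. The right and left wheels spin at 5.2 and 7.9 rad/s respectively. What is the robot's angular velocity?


vR = r*wR = 0.09*5.2 = 0.468 m/s
vL = r*wL = 0.09*7.9 = 0.711 m/s
v = (vR+vL)/2 = 0.5895 m/s
omega = (vR-vL)/L = -0.8379 rad/s
angular velocity = -0.8379 rad/s


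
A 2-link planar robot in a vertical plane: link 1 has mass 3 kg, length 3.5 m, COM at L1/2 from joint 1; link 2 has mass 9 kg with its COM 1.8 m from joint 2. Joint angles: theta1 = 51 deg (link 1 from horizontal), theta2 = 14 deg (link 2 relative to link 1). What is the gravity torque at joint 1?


Horizontal distance from joint 1 to link-1 COM:
  x_c1 = (L1/2)*cos(t1) = 1.75 * 0.6293 = 1.1013 m
Horizontal distance from joint 1 to link-2 COM:
  x_c2 = L1*cos(t1) + Lc2*cos(t1+t2)
       = 3.5*0.6293 + 1.8*0.4226 = 2.9633 m
tau1 = m1*g*x_c1 + m2*g*x_c2
     = 3*9.81*1.1013 + 9*9.81*2.9633
     = 32.4116 + 261.6328
     = 294.0444 Nm


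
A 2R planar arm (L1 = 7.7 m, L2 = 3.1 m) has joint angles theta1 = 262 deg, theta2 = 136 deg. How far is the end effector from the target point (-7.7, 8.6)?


End effector via forward kinematics:
x = L1*cos(t1) + L2*cos(t1+t2) = 1.3712
y = L1*sin(t1) + L2*sin(t1+t2) = -5.7165
Distance to target:
d = sqrt((-7.7 - 1.3712)^2 + (8.6 - -5.7165)^2)
= sqrt(82.2867 + 204.9626)
= 16.9484 m


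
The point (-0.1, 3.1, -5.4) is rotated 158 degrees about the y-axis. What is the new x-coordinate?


Rotation about y-axis: x' = x*cos(theta) + z*sin(theta)
= -0.1 * -0.9272 + -5.4 * 0.3746
= -1.9302


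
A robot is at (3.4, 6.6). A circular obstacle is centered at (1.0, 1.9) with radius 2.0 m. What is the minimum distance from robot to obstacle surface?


center_dist = sqrt((3.4-1.0)^2 + (6.6-1.9)^2)
= sqrt(5.76 + 22.09)
= 5.2773
min_dist = center_dist - radius = 5.2773 - 2.0 = 3.2773 m


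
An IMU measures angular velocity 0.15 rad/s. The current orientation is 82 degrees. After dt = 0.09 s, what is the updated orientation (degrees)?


delta_theta = w * dt = 0.15 * 0.09 = 0.0135 rad
= 0.7735 deg
theta_new = 82 + 0.7735 = 82.7735 deg


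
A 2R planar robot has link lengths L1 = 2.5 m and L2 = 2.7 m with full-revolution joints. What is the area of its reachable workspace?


r_max = L1 + L2 = 5.2 m
r_min = |L1 - L2| = 0.2 m
Area = pi*(r_max^2 - r_min^2)
= pi*(27.04 - 0.04)
= pi * 27.0
= 84.823 m^2


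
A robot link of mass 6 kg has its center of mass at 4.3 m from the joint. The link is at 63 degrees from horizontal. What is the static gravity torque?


tau = m*g*L*cos(angle)
= 6 * 9.81 * 4.3 * cos(63 deg)
= 6 * 9.81 * 4.3 * 0.454
= 114.9041 Nm


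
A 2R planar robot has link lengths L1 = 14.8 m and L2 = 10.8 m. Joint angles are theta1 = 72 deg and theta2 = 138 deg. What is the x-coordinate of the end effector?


Convert angles to radians: theta1 = 1.2566, theta2 = 2.4086
x = L1*cos(theta1) + L2*cos(theta1+theta2)
x = 4.5735 + -9.3531
x = -4.7796


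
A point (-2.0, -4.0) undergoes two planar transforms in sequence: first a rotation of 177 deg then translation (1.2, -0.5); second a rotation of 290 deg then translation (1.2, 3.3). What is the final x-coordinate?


After transform 1:
x1 = cos(177)*-2.0 - sin(177)*-4.0 + 1.2 = 3.4066
y1 = sin(177)*-2.0 + cos(177)*-4.0 + -0.5 = 3.3898
After transform 2:
x2 = cos(290)*3.4066 - sin(290)*3.3898 + 1.2
= 5.5505


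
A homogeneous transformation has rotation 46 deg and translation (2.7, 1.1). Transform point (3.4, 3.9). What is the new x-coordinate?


x' = cos(theta)*px - sin(theta)*py + tx
= 0.6947*3.4 - 0.7193*3.9 + 2.7
= 2.2564


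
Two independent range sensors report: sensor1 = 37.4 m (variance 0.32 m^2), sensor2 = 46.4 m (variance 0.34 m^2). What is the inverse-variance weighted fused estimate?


w1 = (1/var1) / (1/var1 + 1/var2)
   = 3.125 / (3.125 + 2.9412) = 0.5152
w2 = 1 - w1 = 0.4848
fused = w1*s1 + w2*s2 = 19.2667 + 22.497
= 41.7636 m


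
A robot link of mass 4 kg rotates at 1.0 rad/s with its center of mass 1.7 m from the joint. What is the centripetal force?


F = m * omega^2 * r
= 4 * 1.0^2 * 1.7
= 4 * 1.0 * 1.7
= 6.8 N


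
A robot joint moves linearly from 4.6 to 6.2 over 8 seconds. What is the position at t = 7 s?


s = t/T = 7/8 = 0.875
p(t) = p0 + (pf-p0)*s
= 4.6 + (6.2 - 4.6) * 0.875
= 6.0


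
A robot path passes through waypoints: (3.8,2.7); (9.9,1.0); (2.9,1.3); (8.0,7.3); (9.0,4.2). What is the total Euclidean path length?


Segment lengths:
  seg1 = sqrt((6.1)^2 + (-1.7)^2) = 6.3325
  seg2 = sqrt((-7.0)^2 + (0.3)^2) = 7.0064
  seg3 = sqrt((5.1)^2 + (6.0)^2) = 7.8746
  seg4 = sqrt((1.0)^2 + (-3.1)^2) = 3.2573
Total = 24.4708


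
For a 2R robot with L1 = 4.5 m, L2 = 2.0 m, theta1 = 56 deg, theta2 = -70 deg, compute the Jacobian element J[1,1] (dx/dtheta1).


J[1,1] = -L1*sin(t1) - L2*sin(t1+t2)
= -4.5*sin(56) - 2.0*sin(-14)
= -3.2468


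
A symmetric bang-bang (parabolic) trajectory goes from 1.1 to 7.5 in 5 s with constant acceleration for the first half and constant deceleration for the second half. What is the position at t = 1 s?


Symmetric rest-to-rest: each phase covers (pf-p0)/2 in time T/2. 0.5*a*(T/2)^2 = (pf-p0)/2 => a = 4*(pf-p0)/T^2
a = 4*(7.5-1.1)/5^2 = 1.024
t = 1 is in the acceleration phase (t <= T/2).
p = p0 + 0.5*a*t^2 = 1.1 + 0.5*1.024*1^2
= 1.612


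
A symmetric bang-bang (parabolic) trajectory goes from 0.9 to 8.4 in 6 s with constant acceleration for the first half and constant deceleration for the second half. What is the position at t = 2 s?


Symmetric rest-to-rest: each phase covers (pf-p0)/2 in time T/2. 0.5*a*(T/2)^2 = (pf-p0)/2 => a = 4*(pf-p0)/T^2
a = 4*(8.4-0.9)/6^2 = 0.8333
t = 2 is in the acceleration phase (t <= T/2).
p = p0 + 0.5*a*t^2 = 0.9 + 0.5*0.8333*2^2
= 2.5667


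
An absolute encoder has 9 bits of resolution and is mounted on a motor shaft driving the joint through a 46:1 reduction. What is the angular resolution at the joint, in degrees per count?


counts = 2^9 = 512
effective counts at joint = 512 * 46 = 23552
resolution = 360 / 23552
= 0.0153 deg/count
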